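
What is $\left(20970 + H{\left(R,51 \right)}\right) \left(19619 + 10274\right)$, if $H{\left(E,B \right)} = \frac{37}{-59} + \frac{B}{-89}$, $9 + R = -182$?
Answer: $\frac{3291433573024}{5251} \approx 6.2682 \cdot 10^{8}$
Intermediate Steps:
$R = -191$ ($R = -9 - 182 = -191$)
$H{\left(E,B \right)} = - \frac{37}{59} - \frac{B}{89}$ ($H{\left(E,B \right)} = 37 \left(- \frac{1}{59}\right) + B \left(- \frac{1}{89}\right) = - \frac{37}{59} - \frac{B}{89}$)
$\left(20970 + H{\left(R,51 \right)}\right) \left(19619 + 10274\right) = \left(20970 - \frac{6302}{5251}\right) \left(19619 + 10274\right) = \left(20970 - \frac{6302}{5251}\right) 29893 = \frac{110107168}{5251} \cdot 29893 = \frac{3291433573024}{5251}$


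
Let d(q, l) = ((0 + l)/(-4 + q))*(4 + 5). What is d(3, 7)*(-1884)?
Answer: 118692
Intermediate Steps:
d(q, l) = 9*l/(-4 + q) (d(q, l) = (l/(-4 + q))*9 = 9*l/(-4 + q))
d(3, 7)*(-1884) = (9*7/(-4 + 3))*(-1884) = (9*7/(-1))*(-1884) = (9*7*(-1))*(-1884) = -63*(-1884) = 118692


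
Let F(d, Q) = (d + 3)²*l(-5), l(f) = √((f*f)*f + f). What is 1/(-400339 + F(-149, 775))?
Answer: -400339/219339656201 - 21316*I*√130/219339656201 ≈ -1.8252e-6 - 1.1081e-6*I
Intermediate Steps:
l(f) = √(f + f³) (l(f) = √(f²*f + f) = √(f³ + f) = √(f + f³))
F(d, Q) = I*√130*(3 + d)² (F(d, Q) = (d + 3)²*√(-5 + (-5)³) = (3 + d)²*√(-5 - 125) = (3 + d)²*√(-130) = (3 + d)²*(I*√130) = I*√130*(3 + d)²)
1/(-400339 + F(-149, 775)) = 1/(-400339 + I*√130*(3 - 149)²) = 1/(-400339 + I*√130*(-146)²) = 1/(-400339 + I*√130*21316) = 1/(-400339 + 21316*I*√130)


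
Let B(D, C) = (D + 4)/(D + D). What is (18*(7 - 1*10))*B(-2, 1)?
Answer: 27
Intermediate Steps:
B(D, C) = (4 + D)/(2*D) (B(D, C) = (4 + D)/((2*D)) = (4 + D)*(1/(2*D)) = (4 + D)/(2*D))
(18*(7 - 1*10))*B(-2, 1) = (18*(7 - 1*10))*((½)*(4 - 2)/(-2)) = (18*(7 - 10))*((½)*(-½)*2) = (18*(-3))*(-½) = -54*(-½) = 27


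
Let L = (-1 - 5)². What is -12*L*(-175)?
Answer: 75600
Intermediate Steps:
L = 36 (L = (-6)² = 36)
-12*L*(-175) = -12*36*(-175) = -432*(-175) = 75600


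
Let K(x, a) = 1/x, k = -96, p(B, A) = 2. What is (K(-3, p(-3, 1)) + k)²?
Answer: 83521/9 ≈ 9280.1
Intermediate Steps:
(K(-3, p(-3, 1)) + k)² = (1/(-3) - 96)² = (-⅓ - 96)² = (-289/3)² = 83521/9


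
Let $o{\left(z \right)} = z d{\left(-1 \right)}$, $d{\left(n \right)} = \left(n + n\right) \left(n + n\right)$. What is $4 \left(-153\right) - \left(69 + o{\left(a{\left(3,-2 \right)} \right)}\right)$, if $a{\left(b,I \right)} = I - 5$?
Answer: $-653$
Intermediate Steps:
$a{\left(b,I \right)} = -5 + I$
$d{\left(n \right)} = 4 n^{2}$ ($d{\left(n \right)} = 2 n 2 n = 4 n^{2}$)
$o{\left(z \right)} = 4 z$ ($o{\left(z \right)} = z 4 \left(-1\right)^{2} = z 4 \cdot 1 = z 4 = 4 z$)
$4 \left(-153\right) - \left(69 + o{\left(a{\left(3,-2 \right)} \right)}\right) = 4 \left(-153\right) - \left(69 + 4 \left(-5 - 2\right)\right) = -612 - \left(69 + 4 \left(-7\right)\right) = -612 - 41 = -653$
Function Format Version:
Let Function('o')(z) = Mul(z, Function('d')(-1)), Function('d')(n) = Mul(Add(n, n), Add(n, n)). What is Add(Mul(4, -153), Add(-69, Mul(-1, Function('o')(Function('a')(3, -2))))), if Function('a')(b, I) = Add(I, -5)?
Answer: -653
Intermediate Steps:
Function('a')(b, I) = Add(-5, I)
Function('d')(n) = Mul(4, Pow(n, 2)) (Function('d')(n) = Mul(Mul(2, n), Mul(2, n)) = Mul(4, Pow(n, 2)))
Function('o')(z) = Mul(4, z) (Function('o')(z) = Mul(z, Mul(4, Pow(-1, 2))) = Mul(z, Mul(4, 1)) = Mul(z, 4) = Mul(4, z))
Add(Mul(4, -153), Add(-69, Mul(-1, Function('o')(Function('a')(3, -2))))) = Add(Mul(4, -153), Add(-69, Mul(-1, Mul(4, Add(-5, -2))))) = Add(-612, Add(-69, Mul(-1, Mul(4, -7)))) = Add(-612, Add(-69, Mul(-1, -28))) = Add(-612, Add(-69, 28)) = Add(-612, -41) = -653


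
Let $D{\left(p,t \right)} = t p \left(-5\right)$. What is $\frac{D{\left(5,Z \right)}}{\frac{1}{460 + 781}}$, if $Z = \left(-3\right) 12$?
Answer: $1116900$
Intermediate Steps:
$Z = -36$
$D{\left(p,t \right)} = - 5 p t$ ($D{\left(p,t \right)} = p t \left(-5\right) = - 5 p t$)
$\frac{D{\left(5,Z \right)}}{\frac{1}{460 + 781}} = \frac{\left(-5\right) 5 \left(-36\right)}{\frac{1}{460 + 781}} = \frac{900}{\frac{1}{1241}} = 900 \frac{1}{\frac{1}{1241}} = 900 \cdot 1241 = 1116900$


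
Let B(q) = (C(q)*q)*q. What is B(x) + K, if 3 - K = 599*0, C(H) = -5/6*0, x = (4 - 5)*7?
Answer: 3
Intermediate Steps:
x = -7 (x = -1*7 = -7)
C(H) = 0 (C(H) = -5*1/6*0 = -5/6*0 = 0)
K = 3 (K = 3 - 599*0 = 3 - 1*0 = 3 + 0 = 3)
B(q) = 0 (B(q) = (0*q)*q = 0*q = 0)
B(x) + K = 0 + 3 = 3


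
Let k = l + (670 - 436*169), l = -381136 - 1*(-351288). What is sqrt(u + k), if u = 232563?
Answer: sqrt(129701) ≈ 360.14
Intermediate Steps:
l = -29848 (l = -381136 + 351288 = -29848)
k = -102862 (k = -29848 + (670 - 436*169) = -29848 + (670 - 73684) = -29848 - 73014 = -102862)
sqrt(u + k) = sqrt(232563 - 102862) = sqrt(129701)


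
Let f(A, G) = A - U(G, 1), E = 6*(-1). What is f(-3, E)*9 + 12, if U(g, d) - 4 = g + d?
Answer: -6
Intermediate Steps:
E = -6
U(g, d) = 4 + d + g (U(g, d) = 4 + (g + d) = 4 + (d + g) = 4 + d + g)
f(A, G) = -5 + A - G (f(A, G) = A - (4 + 1 + G) = A - (5 + G) = A + (-5 - G) = -5 + A - G)
f(-3, E)*9 + 12 = (-5 - 3 - 1*(-6))*9 + 12 = (-5 - 3 + 6)*9 + 12 = -2*9 + 12 = -18 + 12 = -6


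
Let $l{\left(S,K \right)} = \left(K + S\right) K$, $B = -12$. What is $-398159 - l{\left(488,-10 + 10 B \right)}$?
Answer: $-351619$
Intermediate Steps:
$l{\left(S,K \right)} = K \left(K + S\right)$
$-398159 - l{\left(488,-10 + 10 B \right)} = -398159 - \left(-10 + 10 \left(-12\right)\right) \left(\left(-10 + 10 \left(-12\right)\right) + 488\right) = -398159 - \left(-10 - 120\right) \left(\left(-10 - 120\right) + 488\right) = -398159 - - 130 \left(-130 + 488\right) = -398159 - \left(-130\right) 358 = -398159 - -46540 = -398159 + 46540 = -351619$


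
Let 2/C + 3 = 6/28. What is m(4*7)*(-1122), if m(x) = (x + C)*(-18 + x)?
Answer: -3979360/13 ≈ -3.0610e+5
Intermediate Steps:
C = -28/39 (C = 2/(-3 + 6/28) = 2/(-3 + 6*(1/28)) = 2/(-3 + 3/14) = 2/(-39/14) = 2*(-14/39) = -28/39 ≈ -0.71795)
m(x) = (-18 + x)*(-28/39 + x) (m(x) = (x - 28/39)*(-18 + x) = (-28/39 + x)*(-18 + x) = (-18 + x)*(-28/39 + x))
m(4*7)*(-1122) = (168/13 + (4*7)² - 2920*7/39)*(-1122) = (168/13 + 28² - 730/39*28)*(-1122) = (168/13 + 784 - 20440/39)*(-1122) = (10640/39)*(-1122) = -3979360/13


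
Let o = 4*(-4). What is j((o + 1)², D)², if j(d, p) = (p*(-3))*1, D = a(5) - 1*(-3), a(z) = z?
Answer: 576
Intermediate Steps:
o = -16
D = 8 (D = 5 - 1*(-3) = 5 + 3 = 8)
j(d, p) = -3*p (j(d, p) = -3*p*1 = -3*p)
j((o + 1)², D)² = (-3*8)² = (-24)² = 576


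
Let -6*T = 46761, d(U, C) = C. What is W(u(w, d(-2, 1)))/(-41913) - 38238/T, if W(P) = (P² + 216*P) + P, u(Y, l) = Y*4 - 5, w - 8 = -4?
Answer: 1055415464/217765977 ≈ 4.8466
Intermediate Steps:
w = 4 (w = 8 - 4 = 4)
u(Y, l) = -5 + 4*Y (u(Y, l) = 4*Y - 5 = -5 + 4*Y)
T = -15587/2 (T = -⅙*46761 = -15587/2 ≈ -7793.5)
W(P) = P² + 217*P
W(u(w, d(-2, 1)))/(-41913) - 38238/T = ((-5 + 4*4)*(217 + (-5 + 4*4)))/(-41913) - 38238/(-15587/2) = ((-5 + 16)*(217 + (-5 + 16)))*(-1/41913) - 38238*(-2/15587) = (11*(217 + 11))*(-1/41913) + 76476/15587 = (11*228)*(-1/41913) + 76476/15587 = 2508*(-1/41913) + 76476/15587 = -836/13971 + 76476/15587 = 1055415464/217765977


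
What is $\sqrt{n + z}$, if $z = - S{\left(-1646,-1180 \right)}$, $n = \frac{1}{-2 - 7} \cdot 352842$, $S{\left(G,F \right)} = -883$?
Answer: $\frac{i \sqrt{344895}}{3} \approx 195.76 i$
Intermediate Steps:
$n = - \frac{117614}{3}$ ($n = \frac{1}{-9} \cdot 352842 = \left(- \frac{1}{9}\right) 352842 = - \frac{117614}{3} \approx -39205.0$)
$z = 883$ ($z = \left(-1\right) \left(-883\right) = 883$)
$\sqrt{n + z} = \sqrt{- \frac{117614}{3} + 883} = \sqrt{- \frac{114965}{3}} = \frac{i \sqrt{344895}}{3}$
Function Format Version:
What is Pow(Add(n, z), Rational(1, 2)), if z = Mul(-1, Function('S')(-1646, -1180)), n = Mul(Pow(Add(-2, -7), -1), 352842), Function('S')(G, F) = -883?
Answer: Mul(Rational(1, 3), I, Pow(344895, Rational(1, 2))) ≈ Mul(195.76, I)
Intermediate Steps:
n = Rational(-117614, 3) (n = Mul(Pow(-9, -1), 352842) = Mul(Rational(-1, 9), 352842) = Rational(-117614, 3) ≈ -39205.)
z = 883 (z = Mul(-1, -883) = 883)
Pow(Add(n, z), Rational(1, 2)) = Pow(Add(Rational(-117614, 3), 883), Rational(1, 2)) = Pow(Rational(-114965, 3), Rational(1, 2)) = Mul(Rational(1, 3), I, Pow(344895, Rational(1, 2)))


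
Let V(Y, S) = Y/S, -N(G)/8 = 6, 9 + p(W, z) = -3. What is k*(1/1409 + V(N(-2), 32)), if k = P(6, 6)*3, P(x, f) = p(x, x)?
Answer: 76050/1409 ≈ 53.974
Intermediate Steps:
p(W, z) = -12 (p(W, z) = -9 - 3 = -12)
N(G) = -48 (N(G) = -8*6 = -48)
P(x, f) = -12
k = -36 (k = -12*3 = -36)
k*(1/1409 + V(N(-2), 32)) = -36*(1/1409 - 48/32) = -36*(1/1409 - 48*1/32) = -36*(1/1409 - 3/2) = -36*(-4225/2818) = 76050/1409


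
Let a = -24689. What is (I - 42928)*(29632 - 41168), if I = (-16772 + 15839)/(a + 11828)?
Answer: 2122993440400/4287 ≈ 4.9522e+8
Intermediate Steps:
I = 311/4287 (I = (-16772 + 15839)/(-24689 + 11828) = -933/(-12861) = -933*(-1/12861) = 311/4287 ≈ 0.072545)
(I - 42928)*(29632 - 41168) = (311/4287 - 42928)*(29632 - 41168) = -184032025/4287*(-11536) = 2122993440400/4287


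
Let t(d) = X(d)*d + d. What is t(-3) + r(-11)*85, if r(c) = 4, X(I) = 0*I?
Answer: 337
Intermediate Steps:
X(I) = 0
t(d) = d (t(d) = 0*d + d = 0 + d = d)
t(-3) + r(-11)*85 = -3 + 4*85 = -3 + 340 = 337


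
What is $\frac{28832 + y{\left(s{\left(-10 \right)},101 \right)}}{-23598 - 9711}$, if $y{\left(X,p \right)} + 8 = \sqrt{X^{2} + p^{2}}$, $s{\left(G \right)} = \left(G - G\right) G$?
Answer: $- \frac{28925}{33309} \approx -0.86838$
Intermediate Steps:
$s{\left(G \right)} = 0$ ($s{\left(G \right)} = 0 G = 0$)
$y{\left(X,p \right)} = -8 + \sqrt{X^{2} + p^{2}}$
$\frac{28832 + y{\left(s{\left(-10 \right)},101 \right)}}{-23598 - 9711} = \frac{28832 - \left(8 - \sqrt{0^{2} + 101^{2}}\right)}{-23598 - 9711} = \frac{28832 - \left(8 - \sqrt{0 + 10201}\right)}{-33309} = \left(28832 - \left(8 - \sqrt{10201}\right)\right) \left(- \frac{1}{33309}\right) = \left(28832 + \left(-8 + 101\right)\right) \left(- \frac{1}{33309}\right) = \left(28832 + 93\right) \left(- \frac{1}{33309}\right) = 28925 \left(- \frac{1}{33309}\right) = - \frac{28925}{33309}$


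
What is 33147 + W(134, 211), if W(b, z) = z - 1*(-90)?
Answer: 33448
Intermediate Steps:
W(b, z) = 90 + z (W(b, z) = z + 90 = 90 + z)
33147 + W(134, 211) = 33147 + (90 + 211) = 33147 + 301 = 33448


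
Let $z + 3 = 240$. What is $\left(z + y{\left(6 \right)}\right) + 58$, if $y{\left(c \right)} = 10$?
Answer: $305$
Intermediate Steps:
$z = 237$ ($z = -3 + 240 = 237$)
$\left(z + y{\left(6 \right)}\right) + 58 = \left(237 + 10\right) + 58 = 247 + 58 = 305$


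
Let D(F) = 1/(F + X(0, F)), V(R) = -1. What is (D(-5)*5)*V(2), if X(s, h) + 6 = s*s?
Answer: 5/11 ≈ 0.45455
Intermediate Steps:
X(s, h) = -6 + s² (X(s, h) = -6 + s*s = -6 + s²)
D(F) = 1/(-6 + F) (D(F) = 1/(F + (-6 + 0²)) = 1/(F + (-6 + 0)) = 1/(F - 6) = 1/(-6 + F))
(D(-5)*5)*V(2) = (5/(-6 - 5))*(-1) = (5/(-11))*(-1) = -1/11*5*(-1) = -5/11*(-1) = 5/11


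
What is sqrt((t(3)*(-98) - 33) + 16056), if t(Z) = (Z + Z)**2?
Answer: 7*sqrt(255) ≈ 111.78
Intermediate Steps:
t(Z) = 4*Z**2 (t(Z) = (2*Z)**2 = 4*Z**2)
sqrt((t(3)*(-98) - 33) + 16056) = sqrt(((4*3**2)*(-98) - 33) + 16056) = sqrt(((4*9)*(-98) - 33) + 16056) = sqrt((36*(-98) - 33) + 16056) = sqrt((-3528 - 33) + 16056) = sqrt(-3561 + 16056) = sqrt(12495) = 7*sqrt(255)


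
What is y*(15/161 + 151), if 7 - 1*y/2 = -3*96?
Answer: 14352340/161 ≈ 89145.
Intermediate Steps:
y = 590 (y = 14 - (-6)*96 = 14 - 2*(-288) = 14 + 576 = 590)
y*(15/161 + 151) = 590*(15/161 + 151) = 590*(24326/161) = 14352340/161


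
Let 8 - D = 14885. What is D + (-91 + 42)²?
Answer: -12476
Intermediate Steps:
D = -14877 (D = 8 - 1*14885 = 8 - 14885 = -14877)
D + (-91 + 42)² = -14877 + (-91 + 42)² = -14877 + (-49)² = -14877 + 2401 = -12476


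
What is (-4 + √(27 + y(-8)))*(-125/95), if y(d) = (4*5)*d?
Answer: 100/19 - 25*I*√133/19 ≈ 5.2632 - 15.174*I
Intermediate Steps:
y(d) = 20*d
(-4 + √(27 + y(-8)))*(-125/95) = (-4 + √(27 + 20*(-8)))*(-125/95) = (-4 + √(27 - 160))*(-125*1/95) = (-4 + √(-133))*(-25/19) = (-4 + I*√133)*(-25/19) = 100/19 - 25*I*√133/19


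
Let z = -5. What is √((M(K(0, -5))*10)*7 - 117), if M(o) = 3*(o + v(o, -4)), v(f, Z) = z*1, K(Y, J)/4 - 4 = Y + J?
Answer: 3*I*√223 ≈ 44.8*I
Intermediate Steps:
K(Y, J) = 16 + 4*J + 4*Y (K(Y, J) = 16 + 4*(Y + J) = 16 + 4*(J + Y) = 16 + (4*J + 4*Y) = 16 + 4*J + 4*Y)
v(f, Z) = -5 (v(f, Z) = -5*1 = -5)
M(o) = -15 + 3*o (M(o) = 3*(o - 5) = 3*(-5 + o) = -15 + 3*o)
√((M(K(0, -5))*10)*7 - 117) = √(((-15 + 3*(16 + 4*(-5) + 4*0))*10)*7 - 117) = √(((-15 + 3*(16 - 20 + 0))*10)*7 - 117) = √(((-15 + 3*(-4))*10)*7 - 117) = √(((-15 - 12)*10)*7 - 117) = √(-27*10*7 - 117) = √(-270*7 - 117) = √(-1890 - 117) = √(-2007) = 3*I*√223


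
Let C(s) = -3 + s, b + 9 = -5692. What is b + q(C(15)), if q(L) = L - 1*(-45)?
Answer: -5644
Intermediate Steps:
b = -5701 (b = -9 - 5692 = -5701)
q(L) = 45 + L (q(L) = L + 45 = 45 + L)
b + q(C(15)) = -5701 + (45 + (-3 + 15)) = -5701 + (45 + 12) = -5701 + 57 = -5644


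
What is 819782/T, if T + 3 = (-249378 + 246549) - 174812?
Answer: -409891/88822 ≈ -4.6147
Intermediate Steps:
T = -177644 (T = -3 + ((-249378 + 246549) - 174812) = -3 + (-2829 - 174812) = -3 - 177641 = -177644)
819782/T = 819782/(-177644) = 819782*(-1/177644) = -409891/88822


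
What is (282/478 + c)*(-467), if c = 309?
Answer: -34554264/239 ≈ -1.4458e+5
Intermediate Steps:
(282/478 + c)*(-467) = (282/478 + 309)*(-467) = (282*(1/478) + 309)*(-467) = (141/239 + 309)*(-467) = (73992/239)*(-467) = -34554264/239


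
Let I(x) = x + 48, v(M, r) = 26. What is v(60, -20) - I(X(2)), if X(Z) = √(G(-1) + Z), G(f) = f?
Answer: -23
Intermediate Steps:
X(Z) = √(-1 + Z)
I(x) = 48 + x
v(60, -20) - I(X(2)) = 26 - (48 + √(-1 + 2)) = 26 - (48 + √1) = 26 - (48 + 1) = 26 - 1*49 = 26 - 49 = -23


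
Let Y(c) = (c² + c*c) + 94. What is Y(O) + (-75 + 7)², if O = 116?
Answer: 31630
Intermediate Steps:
Y(c) = 94 + 2*c² (Y(c) = (c² + c²) + 94 = 2*c² + 94 = 94 + 2*c²)
Y(O) + (-75 + 7)² = (94 + 2*116²) + (-75 + 7)² = (94 + 2*13456) + (-68)² = (94 + 26912) + 4624 = 27006 + 4624 = 31630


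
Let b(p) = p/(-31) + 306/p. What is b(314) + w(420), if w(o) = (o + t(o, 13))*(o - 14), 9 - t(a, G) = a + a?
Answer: -812181377/4867 ≈ -1.6688e+5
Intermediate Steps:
t(a, G) = 9 - 2*a (t(a, G) = 9 - (a + a) = 9 - 2*a)
w(o) = (-14 + o)*(9 - o) (w(o) = (o + (9 - 2*o))*(o - 14) = (9 - o)*(-14 + o) = (-14 + o)*(9 - o))
b(p) = 306/p - p/31 (b(p) = p*(-1/31) + 306/p = -p/31 + 306/p = 306/p - p/31)
b(314) + w(420) = (306/314 - 1/31*314) + (-126 - 1*420**2 + 23*420) = (306*(1/314) - 314/31) + (-126 - 1*176400 + 9660) = (153/157 - 314/31) + (-126 - 176400 + 9660) = -44555/4867 - 166866 = -812181377/4867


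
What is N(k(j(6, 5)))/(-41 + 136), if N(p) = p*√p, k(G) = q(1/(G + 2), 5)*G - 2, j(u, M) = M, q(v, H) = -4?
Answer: -22*I*√22/95 ≈ -1.0862*I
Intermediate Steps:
k(G) = -2 - 4*G (k(G) = -4*G - 2 = -2 - 4*G)
N(p) = p^(3/2)
N(k(j(6, 5)))/(-41 + 136) = (-2 - 4*5)^(3/2)/(-41 + 136) = (-2 - 20)^(3/2)/95 = (-22)^(3/2)*(1/95) = -22*I*√22*(1/95) = -22*I*√22/95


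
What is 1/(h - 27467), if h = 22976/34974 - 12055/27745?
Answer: -97035363/2665248729766 ≈ -3.6408e-5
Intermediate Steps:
h = 21585755/97035363 (h = 22976*(1/34974) - 12055*1/27745 = 11488/17487 - 2411/5549 = 21585755/97035363 ≈ 0.22245)
1/(h - 27467) = 1/(21585755/97035363 - 27467) = 1/(-2665248729766/97035363) = -97035363/2665248729766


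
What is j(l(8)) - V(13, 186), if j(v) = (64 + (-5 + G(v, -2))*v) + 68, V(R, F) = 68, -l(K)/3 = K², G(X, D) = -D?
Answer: 640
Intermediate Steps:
l(K) = -3*K²
j(v) = 132 - 3*v (j(v) = (64 + (-5 - 1*(-2))*v) + 68 = (64 + (-5 + 2)*v) + 68 = (64 - 3*v) + 68 = 132 - 3*v)
j(l(8)) - V(13, 186) = (132 - (-9)*8²) - 1*68 = (132 - (-9)*64) - 68 = (132 - 3*(-192)) - 68 = (132 + 576) - 68 = 708 - 68 = 640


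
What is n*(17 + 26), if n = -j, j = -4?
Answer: 172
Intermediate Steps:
n = 4 (n = -1*(-4) = 4)
n*(17 + 26) = 4*(17 + 26) = 4*43 = 172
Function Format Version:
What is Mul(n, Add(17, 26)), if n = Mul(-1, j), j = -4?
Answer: 172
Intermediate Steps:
n = 4 (n = Mul(-1, -4) = 4)
Mul(n, Add(17, 26)) = Mul(4, Add(17, 26)) = Mul(4, 43) = 172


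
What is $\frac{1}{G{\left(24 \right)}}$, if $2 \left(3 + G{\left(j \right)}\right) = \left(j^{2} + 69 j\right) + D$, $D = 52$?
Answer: $\frac{1}{1139} \approx 0.00087796$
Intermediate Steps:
$G{\left(j \right)} = 23 + \frac{j^{2}}{2} + \frac{69 j}{2}$ ($G{\left(j \right)} = -3 + \frac{\left(j^{2} + 69 j\right) + 52}{2} = -3 + \frac{52 + j^{2} + 69 j}{2} = -3 + \left(26 + \frac{j^{2}}{2} + \frac{69 j}{2}\right) = 23 + \frac{j^{2}}{2} + \frac{69 j}{2}$)
$\frac{1}{G{\left(24 \right)}} = \frac{1}{23 + \frac{24^{2}}{2} + \frac{69}{2} \cdot 24} = \frac{1}{23 + \frac{1}{2} \cdot 576 + 828} = \frac{1}{23 + 288 + 828} = \frac{1}{1139}$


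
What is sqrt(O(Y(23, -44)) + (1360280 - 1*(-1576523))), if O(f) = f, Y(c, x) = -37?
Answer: 7*sqrt(59934) ≈ 1713.7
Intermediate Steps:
sqrt(O(Y(23, -44)) + (1360280 - 1*(-1576523))) = sqrt(-37 + (1360280 - 1*(-1576523))) = sqrt(-37 + (1360280 + 1576523)) = sqrt(-37 + 2936803) = sqrt(2936766) = 7*sqrt(59934)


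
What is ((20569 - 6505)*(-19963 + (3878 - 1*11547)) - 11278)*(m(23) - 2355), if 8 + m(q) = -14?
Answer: 923768104702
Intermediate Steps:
m(q) = -22 (m(q) = -8 - 14 = -22)
((20569 - 6505)*(-19963 + (3878 - 1*11547)) - 11278)*(m(23) - 2355) = ((20569 - 6505)*(-19963 + (3878 - 1*11547)) - 11278)*(-22 - 2355) = (14064*(-19963 + (3878 - 11547)) - 11278)*(-2377) = (14064*(-19963 - 7669) - 11278)*(-2377) = (14064*(-27632) - 11278)*(-2377) = (-388616448 - 11278)*(-2377) = -388627726*(-2377) = 923768104702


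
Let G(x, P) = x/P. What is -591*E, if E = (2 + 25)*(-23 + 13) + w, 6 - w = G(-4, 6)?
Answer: 155630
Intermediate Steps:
w = 20/3 (w = 6 - (-4)/6 = 6 - 1*(-2/3) = 6 + 2/3 = 20/3 ≈ 6.6667)
E = -790/3 (E = (2 + 25)*(-23 + 13) + 20/3 = 27*(-10) + 20/3 = -270 + 20/3 = -790/3 ≈ -263.33)
-591*E = -591*(-790/3) = 155630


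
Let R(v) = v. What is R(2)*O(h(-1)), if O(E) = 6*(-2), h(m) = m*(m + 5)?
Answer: -24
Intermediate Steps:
h(m) = m*(5 + m)
O(E) = -12
R(2)*O(h(-1)) = 2*(-12) = -24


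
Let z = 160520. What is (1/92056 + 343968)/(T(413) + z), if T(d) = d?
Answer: 31664318209/14814848248 ≈ 2.1373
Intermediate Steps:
(1/92056 + 343968)/(T(413) + z) = (1/92056 + 343968)/(413 + 160520) = (1/92056 + 343968)/160933 = (31664318209/92056)*(1/160933) = 31664318209/14814848248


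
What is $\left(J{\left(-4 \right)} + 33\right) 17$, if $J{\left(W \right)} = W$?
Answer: $493$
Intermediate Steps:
$\left(J{\left(-4 \right)} + 33\right) 17 = \left(-4 + 33\right) 17 = 29 \cdot 17 = 493$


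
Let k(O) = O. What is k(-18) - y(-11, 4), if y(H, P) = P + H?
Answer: -11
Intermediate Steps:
y(H, P) = H + P
k(-18) - y(-11, 4) = -18 - (-11 + 4) = -18 - 1*(-7) = -18 + 7 = -11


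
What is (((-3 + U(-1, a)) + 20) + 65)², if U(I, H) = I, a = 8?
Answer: 6561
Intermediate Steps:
(((-3 + U(-1, a)) + 20) + 65)² = (((-3 - 1) + 20) + 65)² = ((-4 + 20) + 65)² = (16 + 65)² = 81² = 6561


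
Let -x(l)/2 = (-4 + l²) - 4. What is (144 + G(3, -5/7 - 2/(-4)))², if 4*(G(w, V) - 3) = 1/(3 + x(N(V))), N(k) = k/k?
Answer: 99940009/4624 ≈ 21613.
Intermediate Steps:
N(k) = 1
x(l) = 16 - 2*l² (x(l) = -2*((-4 + l²) - 4) = -2*(-8 + l²) = 16 - 2*l²)
G(w, V) = 205/68 (G(w, V) = 3 + 1/(4*(3 + (16 - 2*1²))) = 3 + 1/(4*(3 + (16 - 2*1))) = 3 + 1/(4*(3 + (16 - 2))) = 3 + 1/(4*(3 + 14)) = 3 + (¼)/17 = 3 + (¼)*(1/17) = 3 + 1/68 = 205/68)
(144 + G(3, -5/7 - 2/(-4)))² = (144 + 205/68)² = (9997/68)² = 99940009/4624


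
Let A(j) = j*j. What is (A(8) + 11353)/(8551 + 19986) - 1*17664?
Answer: -504066151/28537 ≈ -17664.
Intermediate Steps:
A(j) = j**2
(A(8) + 11353)/(8551 + 19986) - 1*17664 = (8**2 + 11353)/(8551 + 19986) - 1*17664 = (64 + 11353)/28537 - 17664 = 11417*(1/28537) - 17664 = 11417/28537 - 17664 = -504066151/28537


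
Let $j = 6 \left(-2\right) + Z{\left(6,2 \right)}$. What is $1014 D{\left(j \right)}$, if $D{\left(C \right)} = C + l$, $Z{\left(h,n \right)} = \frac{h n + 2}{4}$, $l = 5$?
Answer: $-3549$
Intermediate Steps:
$Z{\left(h,n \right)} = \frac{1}{2} + \frac{h n}{4}$ ($Z{\left(h,n \right)} = \left(2 + h n\right) \frac{1}{4} = \frac{1}{2} + \frac{h n}{4}$)
$j = - \frac{17}{2}$ ($j = 6 \left(-2\right) + \left(\frac{1}{2} + \frac{1}{4} \cdot 6 \cdot 2\right) = -12 + \left(\frac{1}{2} + 3\right) = -12 + \frac{7}{2} = - \frac{17}{2} \approx -8.5$)
$D{\left(C \right)} = 5 + C$ ($D{\left(C \right)} = C + 5 = 5 + C$)
$1014 D{\left(j \right)} = 1014 \left(5 - \frac{17}{2}\right) = 1014 \left(- \frac{7}{2}\right) = -3549$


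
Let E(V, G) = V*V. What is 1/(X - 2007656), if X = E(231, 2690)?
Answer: -1/1954295 ≈ -5.1169e-7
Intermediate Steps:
E(V, G) = V**2
X = 53361 (X = 231**2 = 53361)
1/(X - 2007656) = 1/(53361 - 2007656) = 1/(-1954295) = -1/1954295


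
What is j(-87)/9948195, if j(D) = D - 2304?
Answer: -797/3316065 ≈ -0.00024035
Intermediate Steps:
j(D) = -2304 + D
j(-87)/9948195 = (-2304 - 87)/9948195 = -2391*1/9948195 = -797/3316065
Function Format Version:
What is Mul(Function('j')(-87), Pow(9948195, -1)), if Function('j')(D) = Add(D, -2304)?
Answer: Rational(-797, 3316065) ≈ -0.00024035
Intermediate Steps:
Function('j')(D) = Add(-2304, D)
Mul(Function('j')(-87), Pow(9948195, -1)) = Mul(Add(-2304, -87), Pow(9948195, -1)) = Mul(-2391, Rational(1, 9948195)) = Rational(-797, 3316065)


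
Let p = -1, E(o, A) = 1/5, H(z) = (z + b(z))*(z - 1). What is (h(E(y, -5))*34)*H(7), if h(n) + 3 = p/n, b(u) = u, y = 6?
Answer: -22848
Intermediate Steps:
H(z) = 2*z*(-1 + z) (H(z) = (z + z)*(z - 1) = (2*z)*(-1 + z) = 2*z*(-1 + z))
E(o, A) = 1/5
h(n) = -3 - 1/n
(h(E(y, -5))*34)*H(7) = ((-3 - 1/1/5)*34)*(2*7*(-1 + 7)) = ((-3 - 1*5)*34)*(2*7*6) = ((-3 - 5)*34)*84 = -8*34*84 = -272*84 = -22848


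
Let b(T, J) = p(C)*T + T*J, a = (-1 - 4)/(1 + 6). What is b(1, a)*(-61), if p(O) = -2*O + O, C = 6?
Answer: 2867/7 ≈ 409.57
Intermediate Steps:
a = -5/7 ≈ -0.71429
p(O) = -O
b(T, J) = -6*T + J*T (b(T, J) = (-1*6)*T + T*J = -6*T + J*T)
b(1, a)*(-61) = (1*(-6 - 5/7))*(-61) = (1*(-47/7))*(-61) = -47/7*(-61) = 2867/7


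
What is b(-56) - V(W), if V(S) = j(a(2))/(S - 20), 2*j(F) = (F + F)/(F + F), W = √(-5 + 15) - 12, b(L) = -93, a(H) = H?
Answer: -47143/507 + √10/2028 ≈ -92.983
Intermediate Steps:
W = -12 + √10 (W = √10 - 12 = -12 + √10 ≈ -8.8377)
j(F) = ½ (j(F) = ((F + F)/(F + F))/2 = ((2*F)/((2*F)))/2 = ((2*F)*(1/(2*F)))/2 = (½)*1 = ½)
V(S) = 1/(2*(-20 + S)) (V(S) = 1/(2*(S - 20)) = 1/(2*(-20 + S)))
b(-56) - V(W) = -93 - 1/(2*(-20 + (-12 + √10))) = -93 - 1/(2*(-32 + √10))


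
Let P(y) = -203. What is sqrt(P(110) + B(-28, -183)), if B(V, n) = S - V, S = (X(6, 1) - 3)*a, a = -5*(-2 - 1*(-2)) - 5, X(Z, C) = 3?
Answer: 5*I*sqrt(7) ≈ 13.229*I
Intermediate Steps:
a = -5 (a = -5*(-2 + 2) - 5 = -5*0 - 5 = 0 - 5 = -5)
S = 0 (S = (3 - 3)*(-5) = 0*(-5) = 0)
B(V, n) = -V (B(V, n) = 0 - V = -V)
sqrt(P(110) + B(-28, -183)) = sqrt(-203 - 1*(-28)) = sqrt(-203 + 28) = sqrt(-175) = 5*I*sqrt(7)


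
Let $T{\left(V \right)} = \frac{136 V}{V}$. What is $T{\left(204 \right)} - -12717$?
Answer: $12853$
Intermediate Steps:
$T{\left(V \right)} = 136$
$T{\left(204 \right)} - -12717 = 136 - -12717 = 136 + 12717 = 12853$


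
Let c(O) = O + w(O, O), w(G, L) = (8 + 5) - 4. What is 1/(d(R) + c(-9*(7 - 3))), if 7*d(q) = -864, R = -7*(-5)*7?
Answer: -7/1053 ≈ -0.0066477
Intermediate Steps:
w(G, L) = 9 (w(G, L) = 13 - 4 = 9)
R = 245 (R = 35*7 = 245)
d(q) = -864/7 (d(q) = (⅐)*(-864) = -864/7)
c(O) = 9 + O (c(O) = O + 9 = 9 + O)
1/(d(R) + c(-9*(7 - 3))) = 1/(-864/7 + (9 - 9*(7 - 3))) = 1/(-864/7 + (9 - 9*4)) = 1/(-864/7 + (9 - 36)) = 1/(-864/7 - 27) = 1/(-1053/7) = -7/1053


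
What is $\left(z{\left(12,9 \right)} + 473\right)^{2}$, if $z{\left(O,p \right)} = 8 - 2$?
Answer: $229441$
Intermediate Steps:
$z{\left(O,p \right)} = 6$
$\left(z{\left(12,9 \right)} + 473\right)^{2} = \left(6 + 473\right)^{2} = 479^{2} = 229441$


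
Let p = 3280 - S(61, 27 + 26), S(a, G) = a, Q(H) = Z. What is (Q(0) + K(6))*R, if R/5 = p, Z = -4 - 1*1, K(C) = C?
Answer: 16095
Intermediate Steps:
Z = -5 (Z = -4 - 1 = -5)
Q(H) = -5
p = 3219 (p = 3280 - 1*61 = 3280 - 61 = 3219)
R = 16095 (R = 5*3219 = 16095)
(Q(0) + K(6))*R = (-5 + 6)*16095 = 1*16095 = 16095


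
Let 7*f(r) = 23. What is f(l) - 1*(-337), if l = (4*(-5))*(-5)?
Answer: 2382/7 ≈ 340.29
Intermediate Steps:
l = 100 (l = -20*(-5) = 100)
f(r) = 23/7 (f(r) = (⅐)*23 = 23/7)
f(l) - 1*(-337) = 23/7 - 1*(-337) = 23/7 + 337 = 2382/7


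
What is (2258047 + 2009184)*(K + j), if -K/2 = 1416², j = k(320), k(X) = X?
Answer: -17110708725952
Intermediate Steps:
j = 320
K = -4010112 (K = -2*1416² = -2*2005056 = -4010112)
(2258047 + 2009184)*(K + j) = (2258047 + 2009184)*(-4010112 + 320) = 4267231*(-4009792) = -17110708725952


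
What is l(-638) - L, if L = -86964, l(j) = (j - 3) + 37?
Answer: 86360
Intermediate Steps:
l(j) = 34 + j (l(j) = (-3 + j) + 37 = 34 + j)
l(-638) - L = (34 - 638) - 1*(-86964) = -604 + 86964 = 86360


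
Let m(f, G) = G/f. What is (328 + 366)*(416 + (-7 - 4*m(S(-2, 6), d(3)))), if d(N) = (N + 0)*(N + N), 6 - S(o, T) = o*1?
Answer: 277600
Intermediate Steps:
S(o, T) = 6 - o
d(N) = 2*N**2 (d(N) = N*(2*N) = 2*N**2)
(328 + 366)*(416 + (-7 - 4*m(S(-2, 6), d(3)))) = (328 + 366)*(416 + (-7 - 4*2*3**2/(6 - 1*(-2)))) = 694*(416 + (-7 - 4*2*9/(6 + 2))) = 694*(416 + (-7 - 72/8)) = 694*(416 + (-7 - 4*9/4)) = 694*(416 + (-7 - 9)) = 694*(416 - 16) = 694*400 = 277600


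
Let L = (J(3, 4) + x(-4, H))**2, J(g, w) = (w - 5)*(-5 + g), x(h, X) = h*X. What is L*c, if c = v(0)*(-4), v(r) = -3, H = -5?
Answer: 5808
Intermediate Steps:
x(h, X) = X*h
J(g, w) = (-5 + g)*(-5 + w) (J(g, w) = (-5 + w)*(-5 + g) = (-5 + g)*(-5 + w))
c = 12 (c = -3*(-4) = 12)
L = 484 (L = ((25 - 5*3 - 5*4 + 3*4) - 5*(-4))**2 = ((25 - 15 - 20 + 12) + 20)**2 = (2 + 20)**2 = 22**2 = 484)
L*c = 484*12 = 5808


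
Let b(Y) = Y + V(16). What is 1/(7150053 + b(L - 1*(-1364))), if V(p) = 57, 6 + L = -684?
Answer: 1/7150784 ≈ 1.3984e-7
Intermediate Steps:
L = -690 (L = -6 - 684 = -690)
b(Y) = 57 + Y (b(Y) = Y + 57 = 57 + Y)
1/(7150053 + b(L - 1*(-1364))) = 1/(7150053 + (57 + (-690 - 1*(-1364)))) = 1/(7150053 + (57 + (-690 + 1364))) = 1/(7150053 + (57 + 674)) = 1/(7150053 + 731) = 1/7150784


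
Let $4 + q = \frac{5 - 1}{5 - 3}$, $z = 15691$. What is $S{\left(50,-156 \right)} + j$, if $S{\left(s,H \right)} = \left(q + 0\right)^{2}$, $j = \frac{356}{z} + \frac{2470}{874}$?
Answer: $\frac{2471675}{360893} \approx 6.8488$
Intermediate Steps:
$j = \frac{1028103}{360893}$ ($j = \frac{356}{15691} + \frac{2470}{874} = 356 \cdot \frac{1}{15691} + 2470 \cdot \frac{1}{874} = \frac{356}{15691} + \frac{65}{23} = \frac{1028103}{360893} \approx 2.8488$)
$q = -2$ ($q = -4 + \frac{5 - 1}{5 - 3} = -4 + \frac{4}{2} = -4 + 4 \cdot \frac{1}{2} = -4 + 2 = -2$)
$S{\left(s,H \right)} = 4$ ($S{\left(s,H \right)} = \left(-2 + 0\right)^{2} = \left(-2\right)^{2} = 4$)
$S{\left(50,-156 \right)} + j = 4 + \frac{1028103}{360893} = \frac{2471675}{360893}$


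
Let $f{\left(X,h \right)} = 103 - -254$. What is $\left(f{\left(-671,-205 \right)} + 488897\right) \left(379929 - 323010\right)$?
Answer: $27847848426$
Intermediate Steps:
$f{\left(X,h \right)} = 357$ ($f{\left(X,h \right)} = 103 + 254 = 357$)
$\left(f{\left(-671,-205 \right)} + 488897\right) \left(379929 - 323010\right) = \left(357 + 488897\right) \left(379929 - 323010\right) = 489254 \cdot 56919 = 27847848426$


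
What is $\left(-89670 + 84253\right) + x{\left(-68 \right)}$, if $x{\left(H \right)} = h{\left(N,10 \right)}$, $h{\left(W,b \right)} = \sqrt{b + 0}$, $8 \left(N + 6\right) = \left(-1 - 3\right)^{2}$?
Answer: $-5417 + \sqrt{10} \approx -5413.8$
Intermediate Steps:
$N = -4$ ($N = -6 + \frac{\left(-1 - 3\right)^{2}}{8} = -6 + \frac{\left(-4\right)^{2}}{8} = -6 + \frac{1}{8} \cdot 16 = -6 + 2 = -4$)
$h{\left(W,b \right)} = \sqrt{b}$
$x{\left(H \right)} = \sqrt{10}$
$\left(-89670 + 84253\right) + x{\left(-68 \right)} = \left(-89670 + 84253\right) + \sqrt{10} = -5417 + \sqrt{10}$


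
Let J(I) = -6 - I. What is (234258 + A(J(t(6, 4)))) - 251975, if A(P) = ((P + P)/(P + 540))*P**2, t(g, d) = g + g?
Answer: -514441/29 ≈ -17739.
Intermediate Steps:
t(g, d) = 2*g
A(P) = 2*P**3/(540 + P) (A(P) = ((2*P)/(540 + P))*P**2 = (2*P/(540 + P))*P**2 = 2*P**3/(540 + P))
(234258 + A(J(t(6, 4)))) - 251975 = (234258 + 2*(-6 - 2*6)**3/(540 + (-6 - 2*6))) - 251975 = (234258 + 2*(-6 - 1*12)**3/(540 + (-6 - 1*12))) - 251975 = (234258 + 2*(-6 - 12)**3/(540 + (-6 - 12))) - 251975 = (234258 + 2*(-18)**3/(540 - 18)) - 251975 = (234258 + 2*(-5832)/522) - 251975 = (234258 + 2*(-5832)*(1/522)) - 251975 = (234258 - 648/29) - 251975 = 6792834/29 - 251975 = -514441/29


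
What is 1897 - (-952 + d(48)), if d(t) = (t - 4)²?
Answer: 913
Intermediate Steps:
d(t) = (-4 + t)²
1897 - (-952 + d(48)) = 1897 - (-952 + (-4 + 48)²) = 1897 - (-952 + 44²) = 1897 - (-952 + 1936) = 1897 - 1*984 = 1897 - 984 = 913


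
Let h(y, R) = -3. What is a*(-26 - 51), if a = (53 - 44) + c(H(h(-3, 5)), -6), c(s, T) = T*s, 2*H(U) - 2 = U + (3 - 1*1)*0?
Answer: -924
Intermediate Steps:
H(U) = 1 + U/2 (H(U) = 1 + (U + (3 - 1*1)*0)/2 = 1 + (U + (3 - 1)*0)/2 = 1 + (U + 2*0)/2 = 1 + (U + 0)/2 = 1 + U/2)
a = 12 (a = (53 - 44) - 6*(1 + (½)*(-3)) = 9 - 6*(1 - 3/2) = 9 - 6*(-½) = 9 + 3 = 12)
a*(-26 - 51) = 12*(-26 - 51) = 12*(-77) = -924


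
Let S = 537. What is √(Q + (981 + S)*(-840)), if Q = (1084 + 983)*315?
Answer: 21*I*√1415 ≈ 789.95*I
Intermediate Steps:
Q = 651105 (Q = 2067*315 = 651105)
√(Q + (981 + S)*(-840)) = √(651105 + (981 + 537)*(-840)) = √(651105 + 1518*(-840)) = √(651105 - 1275120) = √(-624015) = 21*I*√1415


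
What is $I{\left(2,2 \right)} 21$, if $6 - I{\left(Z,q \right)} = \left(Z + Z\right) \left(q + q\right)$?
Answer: $-210$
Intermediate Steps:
$I{\left(Z,q \right)} = 6 - 4 Z q$ ($I{\left(Z,q \right)} = 6 - \left(Z + Z\right) \left(q + q\right) = 6 - 2 Z 2 q = 6 - 4 Z q$)
$I{\left(2,2 \right)} 21 = \left(6 - 8 \cdot 2\right) 21 = \left(6 - 16\right) 21 = \left(-10\right) 21 = -210$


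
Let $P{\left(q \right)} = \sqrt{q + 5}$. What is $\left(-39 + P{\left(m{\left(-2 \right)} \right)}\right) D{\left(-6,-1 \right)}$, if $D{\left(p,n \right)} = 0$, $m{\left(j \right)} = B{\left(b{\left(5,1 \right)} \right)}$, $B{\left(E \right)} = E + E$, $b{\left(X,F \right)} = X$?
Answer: $0$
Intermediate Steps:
$B{\left(E \right)} = 2 E$
$m{\left(j \right)} = 10$ ($m{\left(j \right)} = 2 \cdot 5 = 10$)
$P{\left(q \right)} = \sqrt{5 + q}$
$\left(-39 + P{\left(m{\left(-2 \right)} \right)}\right) D{\left(-6,-1 \right)} = \left(-39 + \sqrt{5 + 10}\right) 0 = \left(-39 + \sqrt{15}\right) 0 = 0$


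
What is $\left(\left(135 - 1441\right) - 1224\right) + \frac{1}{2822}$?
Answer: $- \frac{7139659}{2822} \approx -2530.0$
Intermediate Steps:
$\left(\left(135 - 1441\right) - 1224\right) + \frac{1}{2822} = \left(-1306 - 1224\right) + \frac{1}{2822} = -2530 + \frac{1}{2822} = - \frac{7139659}{2822}$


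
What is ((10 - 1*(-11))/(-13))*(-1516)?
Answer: 31836/13 ≈ 2448.9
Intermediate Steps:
((10 - 1*(-11))/(-13))*(-1516) = ((10 + 11)*(-1/13))*(-1516) = (21*(-1/13))*(-1516) = -21/13*(-1516) = 31836/13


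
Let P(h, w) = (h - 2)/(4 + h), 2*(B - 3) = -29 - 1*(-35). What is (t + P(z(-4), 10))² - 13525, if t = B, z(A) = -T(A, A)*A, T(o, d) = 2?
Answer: -53931/4 ≈ -13483.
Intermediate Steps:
B = 6 (B = 3 + (-29 - 1*(-35))/2 = 3 + (-29 + 35)/2 = 3 + (½)*6 = 3 + 3 = 6)
z(A) = -2*A
P(h, w) = (-2 + h)/(4 + h)
t = 6
(t + P(z(-4), 10))² - 13525 = (6 + (-2 - 2*(-4))/(4 - 2*(-4)))² - 13525 = (6 + (-2 + 8)/(4 + 8))² - 13525 = (6 + 6/12)² - 13525 = (6 + (1/12)*6)² - 13525 = (6 + ½)² - 13525 = (13/2)² - 13525 = 169/4 - 13525 = -53931/4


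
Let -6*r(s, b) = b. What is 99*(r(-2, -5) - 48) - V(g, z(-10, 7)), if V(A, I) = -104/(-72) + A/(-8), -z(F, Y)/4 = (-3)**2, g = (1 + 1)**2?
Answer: -42034/9 ≈ -4670.4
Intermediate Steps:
r(s, b) = -b/6
g = 4 (g = 2**2 = 4)
z(F, Y) = -36 (z(F, Y) = -4*(-3)**2 = -4*9 = -36)
V(A, I) = 13/9 - A/8 (V(A, I) = -104*(-1/72) + A*(-1/8) = 13/9 - A/8)
99*(r(-2, -5) - 48) - V(g, z(-10, 7)) = 99*(-1/6*(-5) - 48) - (13/9 - 1/8*4) = 99*(5/6 - 48) - (13/9 - 1/2) = 99*(-283/6) - 1*17/18 = -9339/2 - 17/18 = -42034/9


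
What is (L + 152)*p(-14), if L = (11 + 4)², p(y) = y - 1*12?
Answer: -9802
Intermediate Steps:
p(y) = -12 + y (p(y) = y - 12 = -12 + y)
L = 225 (L = 15² = 225)
(L + 152)*p(-14) = (225 + 152)*(-12 - 14) = 377*(-26) = -9802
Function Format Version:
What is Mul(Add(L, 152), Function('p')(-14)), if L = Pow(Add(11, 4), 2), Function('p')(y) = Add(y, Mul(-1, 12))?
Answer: -9802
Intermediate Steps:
Function('p')(y) = Add(-12, y) (Function('p')(y) = Add(y, -12) = Add(-12, y))
L = 225 (L = Pow(15, 2) = 225)
Mul(Add(L, 152), Function('p')(-14)) = Mul(Add(225, 152), Add(-12, -14)) = Mul(377, -26) = -9802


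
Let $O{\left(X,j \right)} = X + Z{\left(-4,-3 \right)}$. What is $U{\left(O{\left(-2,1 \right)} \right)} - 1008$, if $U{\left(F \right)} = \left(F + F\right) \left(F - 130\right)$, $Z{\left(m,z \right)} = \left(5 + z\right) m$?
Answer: $1792$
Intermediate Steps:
$Z{\left(m,z \right)} = m \left(5 + z\right)$
$O{\left(X,j \right)} = -8 + X$ ($O{\left(X,j \right)} = X - 4 \left(5 - 3\right) = X - 8 = -8 + X$)
$U{\left(F \right)} = 2 F \left(-130 + F\right)$
$U{\left(O{\left(-2,1 \right)} \right)} - 1008 = 2 \left(-8 - 2\right) \left(-130 - 10\right) - 1008 = 2 \left(-10\right) \left(-130 - 10\right) - 1008 = 2 \left(-10\right) \left(-140\right) - 1008 = 2800 - 1008 = 1792$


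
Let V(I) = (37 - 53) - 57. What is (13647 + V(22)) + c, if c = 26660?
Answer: 40234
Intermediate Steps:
V(I) = -73 (V(I) = -16 - 57 = -73)
(13647 + V(22)) + c = (13647 - 73) + 26660 = 13574 + 26660 = 40234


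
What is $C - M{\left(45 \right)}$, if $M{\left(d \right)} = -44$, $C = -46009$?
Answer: $-45965$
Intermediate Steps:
$C - M{\left(45 \right)} = -46009 - -44 = -46009 + 44 = -45965$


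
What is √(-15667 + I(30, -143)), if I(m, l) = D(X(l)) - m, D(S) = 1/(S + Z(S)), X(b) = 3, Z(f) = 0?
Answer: I*√141270/3 ≈ 125.29*I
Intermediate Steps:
D(S) = 1/S (D(S) = 1/(S + 0) = 1/S)
I(m, l) = ⅓ - m (I(m, l) = 1/3 - m = ⅓ - m)
√(-15667 + I(30, -143)) = √(-15667 + (⅓ - 1*30)) = √(-15667 + (⅓ - 30)) = √(-15667 - 89/3) = √(-47090/3) = I*√141270/3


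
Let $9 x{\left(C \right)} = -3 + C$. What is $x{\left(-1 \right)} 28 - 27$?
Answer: $- \frac{355}{9} \approx -39.444$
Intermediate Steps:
$x{\left(C \right)} = - \frac{1}{3} + \frac{C}{9}$ ($x{\left(C \right)} = \frac{-3 + C}{9} = - \frac{1}{3} + \frac{C}{9}$)
$x{\left(-1 \right)} 28 - 27 = \left(- \frac{1}{3} + \frac{1}{9} \left(-1\right)\right) 28 - 27 = \left(- \frac{1}{3} - \frac{1}{9}\right) 28 - 27 = \left(- \frac{4}{9}\right) 28 - 27 = - \frac{112}{9} - 27 = - \frac{355}{9}$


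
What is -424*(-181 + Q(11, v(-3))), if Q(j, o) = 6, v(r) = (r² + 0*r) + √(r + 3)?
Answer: 74200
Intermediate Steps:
v(r) = r² + √(3 + r) (v(r) = (r² + 0) + √(3 + r) = r² + √(3 + r))
-424*(-181 + Q(11, v(-3))) = -424*(-181 + 6) = -424*(-175) = 74200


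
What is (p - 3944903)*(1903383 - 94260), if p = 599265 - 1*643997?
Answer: -7217740440105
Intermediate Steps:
p = -44732 (p = 599265 - 643997 = -44732)
(p - 3944903)*(1903383 - 94260) = (-44732 - 3944903)*(1903383 - 94260) = -3989635*1809123 = -7217740440105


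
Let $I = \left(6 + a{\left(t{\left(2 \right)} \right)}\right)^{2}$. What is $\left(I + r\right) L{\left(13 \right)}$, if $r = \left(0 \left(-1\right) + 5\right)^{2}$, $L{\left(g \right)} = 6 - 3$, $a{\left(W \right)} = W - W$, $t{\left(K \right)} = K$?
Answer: $183$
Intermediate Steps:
$a{\left(W \right)} = 0$
$L{\left(g \right)} = 3$ ($L{\left(g \right)} = 6 - 3 = 3$)
$r = 25$ ($r = \left(0 + 5\right)^{2} = 5^{2} = 25$)
$I = 36$ ($I = \left(6 + 0\right)^{2} = 6^{2} = 36$)
$\left(I + r\right) L{\left(13 \right)} = \left(36 + 25\right) 3 = 61 \cdot 3 = 183$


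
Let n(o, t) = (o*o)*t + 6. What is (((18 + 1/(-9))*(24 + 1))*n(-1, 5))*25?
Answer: 1106875/9 ≈ 1.2299e+5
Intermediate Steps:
n(o, t) = 6 + t*o² (n(o, t) = o²*t + 6 = t*o² + 6 = 6 + t*o²)
(((18 + 1/(-9))*(24 + 1))*n(-1, 5))*25 = (((18 + 1/(-9))*(24 + 1))*(6 + 5*(-1)²))*25 = (((18 - ⅑)*25)*(6 + 5*1))*25 = (((161/9)*25)*(6 + 5))*25 = ((4025/9)*11)*25 = (44275/9)*25 = 1106875/9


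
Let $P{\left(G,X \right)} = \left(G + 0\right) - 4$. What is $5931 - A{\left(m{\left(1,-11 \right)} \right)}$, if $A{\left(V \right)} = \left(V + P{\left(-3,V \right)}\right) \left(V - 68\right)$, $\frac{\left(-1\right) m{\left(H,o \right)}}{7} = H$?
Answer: $4881$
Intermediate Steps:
$P{\left(G,X \right)} = -4 + G$ ($P{\left(G,X \right)} = G - 4 = -4 + G$)
$m{\left(H,o \right)} = - 7 H$
$A{\left(V \right)} = \left(-68 + V\right) \left(-7 + V\right)$ ($A{\left(V \right)} = \left(V - 7\right) \left(V - 68\right) = \left(V - 7\right) \left(-68 + V\right) = \left(-7 + V\right) \left(-68 + V\right) = \left(-68 + V\right) \left(-7 + V\right)$)
$5931 - A{\left(m{\left(1,-11 \right)} \right)} = 5931 - \left(476 + \left(\left(-7\right) 1\right)^{2} - 75 \left(\left(-7\right) 1\right)\right) = 5931 - \left(476 + \left(-7\right)^{2} - -525\right) = 5931 - \left(476 + 49 + 525\right) = 5931 - 1050 = 4881$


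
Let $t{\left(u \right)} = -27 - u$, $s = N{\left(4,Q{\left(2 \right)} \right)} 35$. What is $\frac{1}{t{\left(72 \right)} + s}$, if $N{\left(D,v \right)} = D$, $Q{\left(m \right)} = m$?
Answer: $\frac{1}{41} \approx 0.02439$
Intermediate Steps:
$s = 140$ ($s = 4 \cdot 35 = 140$)
$\frac{1}{t{\left(72 \right)} + s} = \frac{1}{\left(-27 - 72\right) + 140} = \frac{1}{-99 + 140} = \frac{1}{41}$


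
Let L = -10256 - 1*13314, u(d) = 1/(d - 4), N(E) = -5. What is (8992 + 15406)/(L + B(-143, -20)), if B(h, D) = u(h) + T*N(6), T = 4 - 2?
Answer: -3586506/3466261 ≈ -1.0347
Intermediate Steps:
T = 2
u(d) = 1/(-4 + d)
B(h, D) = -10 + 1/(-4 + h) (B(h, D) = 1/(-4 + h) + 2*(-5) = 1/(-4 + h) - 10 = -10 + 1/(-4 + h))
L = -23570 (L = -10256 - 13314 = -23570)
(8992 + 15406)/(L + B(-143, -20)) = (8992 + 15406)/(-23570 + (41 - 10*(-143))/(-4 - 143)) = 24398/(-23570 + (41 + 1430)/(-147)) = 24398/(-23570 - 1/147*1471) = 24398/(-23570 - 1471/147) = 24398/(-3466261/147) = 24398*(-147/3466261) = -3586506/3466261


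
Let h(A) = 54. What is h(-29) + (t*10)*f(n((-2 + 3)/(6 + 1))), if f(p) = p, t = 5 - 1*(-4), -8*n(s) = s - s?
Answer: 54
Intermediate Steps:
n(s) = 0 (n(s) = -(s - s)/8 = -⅛*0 = 0)
t = 9 (t = 5 + 4 = 9)
h(-29) + (t*10)*f(n((-2 + 3)/(6 + 1))) = 54 + (9*10)*0 = 54 + 90*0 = 54 + 0 = 54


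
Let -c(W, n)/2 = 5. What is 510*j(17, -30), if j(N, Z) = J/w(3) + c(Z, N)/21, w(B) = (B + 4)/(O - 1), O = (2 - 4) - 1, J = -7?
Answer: 12580/7 ≈ 1797.1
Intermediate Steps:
O = -3 (O = -2 - 1 = -3)
c(W, n) = -10 (c(W, n) = -2*5 = -10)
w(B) = -1 - B/4 (w(B) = (B + 4)/(-3 - 1) = (4 + B)/(-4) = (4 + B)*(-1/4) = -1 - B/4)
j(N, Z) = 74/21 (j(N, Z) = -7/(-1 - 1/4*3) - 10/21 = -7/(-1 - 3/4) - 10*1/21 = -7/(-7/4) - 10/21 = -7*(-4/7) - 10/21 = 4 - 10/21 = 74/21)
510*j(17, -30) = 510*(74/21) = 12580/7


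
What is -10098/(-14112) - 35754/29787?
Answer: -3773543/7784336 ≈ -0.48476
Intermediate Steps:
-10098/(-14112) - 35754/29787 = -10098*(-1/14112) - 35754*1/29787 = 561/784 - 11918/9929 = -3773543/7784336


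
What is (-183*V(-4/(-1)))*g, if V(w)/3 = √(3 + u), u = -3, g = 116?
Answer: 0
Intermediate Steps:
V(w) = 0 (V(w) = 3*√(3 - 3) = 3*√0 = 3*0 = 0)
(-183*V(-4/(-1)))*g = -183*0*116 = 0*116 = 0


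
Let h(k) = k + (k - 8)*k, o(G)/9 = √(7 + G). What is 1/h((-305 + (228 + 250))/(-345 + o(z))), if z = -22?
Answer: 90*(69*√15 + 1309*I)/(173*(63*√15 + 2588*I)) ≈ 0.26583 - 0.028656*I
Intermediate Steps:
o(G) = 9*√(7 + G)
h(k) = k + k*(-8 + k) (h(k) = k + (-8 + k)*k = k + k*(-8 + k))
1/h((-305 + (228 + 250))/(-345 + o(z))) = 1/(((-305 + (228 + 250))/(-345 + 9*√(7 - 22)))*(-7 + (-305 + (228 + 250))/(-345 + 9*√(7 - 22)))) = 1/(((-305 + 478)/(-345 + 9*√(-15)))*(-7 + (-305 + 478)/(-345 + 9*√(-15)))) = 1/((173/(-345 + 9*(I*√15)))*(-7 + 173/(-345 + 9*(I*√15)))) = 1/((173/(-345 + 9*I*√15))*(-7 + 173/(-345 + 9*I*√15))) = 1/(173*(-7 + 173/(-345 + 9*I*√15))/(-345 + 9*I*√15)) = (-345 + 9*I*√15)/(173*(-7 + 173/(-345 + 9*I*√15)))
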